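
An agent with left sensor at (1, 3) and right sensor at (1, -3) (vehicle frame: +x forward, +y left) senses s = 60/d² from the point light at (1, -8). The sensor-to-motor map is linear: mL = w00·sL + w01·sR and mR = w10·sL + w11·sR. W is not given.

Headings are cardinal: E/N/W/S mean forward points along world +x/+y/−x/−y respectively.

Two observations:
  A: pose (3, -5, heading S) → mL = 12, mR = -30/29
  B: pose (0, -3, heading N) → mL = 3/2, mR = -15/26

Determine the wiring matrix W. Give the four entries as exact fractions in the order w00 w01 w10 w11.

0 1 -1/2 0

obs A: pose=(3,-5,S) → sL=60/29, sR=12, mL=12, mR=-30/29
obs B: pose=(0,-3,N) → sL=15/13, sR=3/2, mL=3/2, mR=-15/26
sensor matrix S = [[60/29, 12], [15/13, 3/2]]; det S = -4050/377
solve [mL_A; mL_B] = S·[w00; w01] and [mR_A; mR_B] = S·[w10; w11]:
  w00 = 0, w01 = 1, w10 = -1/2, w11 = 0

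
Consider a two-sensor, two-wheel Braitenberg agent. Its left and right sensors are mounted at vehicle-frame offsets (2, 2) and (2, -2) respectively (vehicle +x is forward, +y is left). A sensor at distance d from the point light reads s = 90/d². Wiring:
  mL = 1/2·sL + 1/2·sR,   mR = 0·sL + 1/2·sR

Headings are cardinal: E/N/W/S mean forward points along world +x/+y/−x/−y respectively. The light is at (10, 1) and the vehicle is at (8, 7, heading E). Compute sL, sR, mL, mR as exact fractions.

45/32 45/8 225/64 45/16

left sensor world pos  = (10, 9); dL² = 64
right sensor world pos = (10, 5); dR² = 16
sL = 90/64 = 45/32
sR = 90/16 = 45/8
mL = 1/2·sL + 1/2·sR = 225/64
mR = 0·sL + 1/2·sR = 45/16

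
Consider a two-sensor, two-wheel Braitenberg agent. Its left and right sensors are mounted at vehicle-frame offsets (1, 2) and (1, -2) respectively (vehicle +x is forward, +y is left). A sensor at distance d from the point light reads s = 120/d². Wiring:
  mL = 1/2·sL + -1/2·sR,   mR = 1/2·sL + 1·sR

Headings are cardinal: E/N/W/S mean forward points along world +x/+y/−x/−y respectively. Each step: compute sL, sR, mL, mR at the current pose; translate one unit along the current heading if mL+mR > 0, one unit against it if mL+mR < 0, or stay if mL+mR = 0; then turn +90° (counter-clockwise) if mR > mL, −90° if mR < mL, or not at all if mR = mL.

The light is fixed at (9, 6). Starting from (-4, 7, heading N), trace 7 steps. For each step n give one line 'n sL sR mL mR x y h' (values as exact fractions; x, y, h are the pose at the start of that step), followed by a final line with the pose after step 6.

0 120/229 24/25 -1248/5725 6996/5725 -4 7 N
1 30/49 30/53 60/2597 2265/2597 -4 8 W
2 24/29 120/257 1344/7453 6564/7453 -5 8 S
3 60/89 12/17 -24/1513 1578/1513 -5 7 E
4 120/229 24/25 -1248/5725 6996/5725 -4 7 N
5 30/49 30/53 60/2597 2265/2597 -4 8 W
6 24/29 120/257 1344/7453 6564/7453 -5 8 S
final -5 7 E

n=0: pose=(-4,7,N); sL=120/229, sR=24/25; mL=-1248/5725, mR=6996/5725; mL+mR=5748/5725 → advance +1; mR−mL=36/25 → turn +1·90°
n=1: pose=(-4,8,W); sL=30/49, sR=30/53; mL=60/2597, mR=2265/2597; mL+mR=2325/2597 → advance +1; mR−mL=45/53 → turn +1·90°
n=2: pose=(-5,8,S); sL=24/29, sR=120/257; mL=1344/7453, mR=6564/7453; mL+mR=7908/7453 → advance +1; mR−mL=180/257 → turn +1·90°
n=3: pose=(-5,7,E); sL=60/89, sR=12/17; mL=-24/1513, mR=1578/1513; mL+mR=1554/1513 → advance +1; mR−mL=18/17 → turn +1·90°
n=4: pose=(-4,7,N); sL=120/229, sR=24/25; mL=-1248/5725, mR=6996/5725; mL+mR=5748/5725 → advance +1; mR−mL=36/25 → turn +1·90°
n=5: pose=(-4,8,W); sL=30/49, sR=30/53; mL=60/2597, mR=2265/2597; mL+mR=2325/2597 → advance +1; mR−mL=45/53 → turn +1·90°
n=6: pose=(-5,8,S); sL=24/29, sR=120/257; mL=1344/7453, mR=6564/7453; mL+mR=7908/7453 → advance +1; mR−mL=180/257 → turn +1·90°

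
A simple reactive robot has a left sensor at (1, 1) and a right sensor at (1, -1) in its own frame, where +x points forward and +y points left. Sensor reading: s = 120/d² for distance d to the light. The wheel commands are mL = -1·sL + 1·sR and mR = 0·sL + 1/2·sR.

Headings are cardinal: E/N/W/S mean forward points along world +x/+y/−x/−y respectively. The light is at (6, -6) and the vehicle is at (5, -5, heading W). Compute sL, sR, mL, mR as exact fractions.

30 15 -15 15/2

left sensor world pos  = (4, -6); dL² = 4
right sensor world pos = (4, -4); dR² = 8
sL = 120/4 = 30
sR = 120/8 = 15
mL = -1·sL + 1·sR = -15
mR = 0·sL + 1/2·sR = 15/2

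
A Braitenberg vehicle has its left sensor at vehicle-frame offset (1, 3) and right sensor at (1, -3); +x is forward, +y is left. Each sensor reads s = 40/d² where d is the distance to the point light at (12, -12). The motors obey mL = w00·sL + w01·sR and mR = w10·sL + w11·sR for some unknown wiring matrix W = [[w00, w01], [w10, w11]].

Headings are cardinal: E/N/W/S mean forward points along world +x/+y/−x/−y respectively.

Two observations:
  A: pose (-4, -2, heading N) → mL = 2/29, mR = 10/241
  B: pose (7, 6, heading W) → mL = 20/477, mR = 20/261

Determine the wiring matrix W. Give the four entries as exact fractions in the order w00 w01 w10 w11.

0 1/2 1/2 0

obs A: pose=(-4,-2,N) → sL=20/241, sR=4/29, mL=2/29, mR=10/241
obs B: pose=(7,6,W) → sL=40/261, sR=40/477, mL=20/477, mR=20/261
sensor matrix S = [[20/241, 4/29], [40/261, 40/477]]; det S = -152320/10742093
solve [mL_A; mL_B] = S·[w00; w01] and [mR_A; mR_B] = S·[w10; w11]:
  w00 = 0, w01 = 1/2, w10 = 1/2, w11 = 0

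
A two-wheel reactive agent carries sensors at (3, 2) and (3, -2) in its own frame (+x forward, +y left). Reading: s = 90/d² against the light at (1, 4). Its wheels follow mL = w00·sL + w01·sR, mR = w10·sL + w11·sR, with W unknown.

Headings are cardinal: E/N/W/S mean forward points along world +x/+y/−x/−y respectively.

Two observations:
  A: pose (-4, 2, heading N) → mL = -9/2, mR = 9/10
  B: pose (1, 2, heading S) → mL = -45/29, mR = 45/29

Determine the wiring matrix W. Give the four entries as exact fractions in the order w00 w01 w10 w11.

obs A: pose=(-4,2,N) → sL=9/5, sR=9, mL=-9/2, mR=9/10
obs B: pose=(1,2,S) → sL=90/29, sR=90/29, mL=-45/29, mR=45/29
sensor matrix S = [[9/5, 9], [90/29, 90/29]]; det S = -648/29
solve [mL_A; mL_B] = S·[w00; w01] and [mR_A; mR_B] = S·[w10; w11]:
  w00 = 0, w01 = -1/2, w10 = 1/2, w11 = 0

0 -1/2 1/2 0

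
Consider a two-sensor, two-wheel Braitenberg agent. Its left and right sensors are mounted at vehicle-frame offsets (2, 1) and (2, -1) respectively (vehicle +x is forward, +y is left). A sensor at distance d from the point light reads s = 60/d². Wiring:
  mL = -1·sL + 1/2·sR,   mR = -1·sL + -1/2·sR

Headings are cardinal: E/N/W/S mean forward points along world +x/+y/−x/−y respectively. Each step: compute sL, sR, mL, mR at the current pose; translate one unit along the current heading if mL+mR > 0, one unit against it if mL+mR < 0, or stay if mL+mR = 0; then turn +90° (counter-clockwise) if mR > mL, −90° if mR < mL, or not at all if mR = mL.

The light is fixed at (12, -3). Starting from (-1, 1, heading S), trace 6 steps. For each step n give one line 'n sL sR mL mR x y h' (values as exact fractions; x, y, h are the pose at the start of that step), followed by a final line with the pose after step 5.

n=0: pose=(-1,1,S); sL=15/37, sR=3/10; mL=-189/740, mR=-411/740; mL+mR=-30/37 → advance -1; mR−mL=-3/10 → turn -1·90°
n=1: pose=(-1,2,W); sL=60/241, sR=20/87; mL=-2810/20967, mR=-7630/20967; mL+mR=-120/241 → advance -1; mR−mL=-20/87 → turn -1·90°
n=2: pose=(0,2,N); sL=30/109, sR=6/17; mL=-183/1853, mR=-837/1853; mL+mR=-60/109 → advance -1; mR−mL=-6/17 → turn -1·90°
n=3: pose=(0,1,E); sL=12/25, sR=60/109; mL=-558/2725, mR=-2058/2725; mL+mR=-24/25 → advance -1; mR−mL=-60/109 → turn -1·90°
n=4: pose=(-1,1,S); sL=15/37, sR=3/10; mL=-189/740, mR=-411/740; mL+mR=-30/37 → advance -1; mR−mL=-3/10 → turn -1·90°
n=5: pose=(-1,2,W); sL=60/241, sR=20/87; mL=-2810/20967, mR=-7630/20967; mL+mR=-120/241 → advance -1; mR−mL=-20/87 → turn -1·90°

0 15/37 3/10 -189/740 -411/740 -1 1 S
1 60/241 20/87 -2810/20967 -7630/20967 -1 2 W
2 30/109 6/17 -183/1853 -837/1853 0 2 N
3 12/25 60/109 -558/2725 -2058/2725 0 1 E
4 15/37 3/10 -189/740 -411/740 -1 1 S
5 60/241 20/87 -2810/20967 -7630/20967 -1 2 W
final 0 2 N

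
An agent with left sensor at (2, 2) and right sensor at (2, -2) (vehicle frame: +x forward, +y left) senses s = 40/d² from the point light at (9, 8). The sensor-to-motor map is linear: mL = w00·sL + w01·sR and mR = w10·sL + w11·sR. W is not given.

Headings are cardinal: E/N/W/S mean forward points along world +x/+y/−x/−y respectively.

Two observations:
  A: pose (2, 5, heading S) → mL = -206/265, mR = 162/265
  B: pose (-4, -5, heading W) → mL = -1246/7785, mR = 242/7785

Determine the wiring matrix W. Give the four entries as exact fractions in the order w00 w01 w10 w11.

-1/2 -1 1 -1/2

obs A: pose=(2,5,S) → sL=4/5, sR=20/53, mL=-206/265, mR=162/265
obs B: pose=(-4,-5,W) → sL=4/45, sR=20/173, mL=-1246/7785, mR=242/7785
sensor matrix S = [[4/5, 20/53], [4/45, 20/173]]; det S = 4864/82521
solve [mL_A; mL_B] = S·[w00; w01] and [mR_A; mR_B] = S·[w10; w11]:
  w00 = -1/2, w01 = -1, w10 = 1, w11 = -1/2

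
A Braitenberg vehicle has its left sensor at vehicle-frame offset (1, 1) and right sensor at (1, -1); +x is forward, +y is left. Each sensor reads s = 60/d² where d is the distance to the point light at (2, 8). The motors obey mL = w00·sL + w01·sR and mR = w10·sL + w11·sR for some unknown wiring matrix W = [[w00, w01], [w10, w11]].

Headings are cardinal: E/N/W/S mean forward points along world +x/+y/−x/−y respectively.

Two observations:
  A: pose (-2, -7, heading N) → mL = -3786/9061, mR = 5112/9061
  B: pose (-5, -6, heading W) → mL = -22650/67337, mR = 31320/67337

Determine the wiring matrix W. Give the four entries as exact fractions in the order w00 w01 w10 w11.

obs A: pose=(-2,-7,N) → sL=60/221, sR=12/41, mL=-3786/9061, mR=5112/9061
obs B: pose=(-5,-6,W) → sL=60/289, sR=60/233, mL=-22650/67337, mR=31320/67337
sensor matrix S = [[60/221, 12/41], [60/289, 60/233]]; det S = 328320/35890621
solve [mL_A; mL_B] = S·[w00; w01] and [mR_A; mR_B] = S·[w10; w11]:
  w00 = -1, w01 = -1/2, w10 = 1, w11 = 1

-1 -1/2 1 1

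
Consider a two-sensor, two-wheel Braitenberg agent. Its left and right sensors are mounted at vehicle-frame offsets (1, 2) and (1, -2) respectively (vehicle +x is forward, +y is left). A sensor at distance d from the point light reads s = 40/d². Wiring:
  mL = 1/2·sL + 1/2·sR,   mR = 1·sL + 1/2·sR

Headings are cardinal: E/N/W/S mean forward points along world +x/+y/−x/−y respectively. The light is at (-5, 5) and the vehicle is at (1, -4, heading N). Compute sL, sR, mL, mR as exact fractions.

1/2 5/16 13/32 21/32

left sensor world pos  = (-1, -3); dL² = 80
right sensor world pos = (3, -3); dR² = 128
sL = 40/80 = 1/2
sR = 40/128 = 5/16
mL = 1/2·sL + 1/2·sR = 13/32
mR = 1·sL + 1/2·sR = 21/32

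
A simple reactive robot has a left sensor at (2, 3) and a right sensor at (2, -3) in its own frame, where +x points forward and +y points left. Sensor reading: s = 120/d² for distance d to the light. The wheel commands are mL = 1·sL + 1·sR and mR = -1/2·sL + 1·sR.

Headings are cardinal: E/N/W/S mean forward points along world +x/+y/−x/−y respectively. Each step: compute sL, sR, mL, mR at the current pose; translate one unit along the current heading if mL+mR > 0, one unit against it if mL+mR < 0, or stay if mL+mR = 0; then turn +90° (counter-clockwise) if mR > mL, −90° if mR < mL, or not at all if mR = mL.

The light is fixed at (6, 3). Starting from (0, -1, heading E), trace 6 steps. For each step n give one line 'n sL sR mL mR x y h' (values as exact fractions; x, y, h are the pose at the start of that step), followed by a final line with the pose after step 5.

n=0: pose=(0,-1,E); sL=120/17, sR=24/13; mL=1968/221, mR=-372/221; mL+mR=1596/221 → advance +1; mR−mL=-180/17 → turn -1·90°
n=1: pose=(1,-1,S); sL=3, sR=6/5; mL=21/5, mR=-3/10; mL+mR=39/10 → advance +1; mR−mL=-9/2 → turn -1·90°
n=2: pose=(1,-2,W); sL=120/113, sR=120/53; mL=19920/5989, mR=10380/5989; mL+mR=30300/5989 → advance +1; mR−mL=-180/113 → turn -1·90°
n=3: pose=(0,-2,N); sL=4/3, sR=20/3; mL=8, mR=6; mL+mR=14 → advance +1; mR−mL=-2 → turn -1·90°
n=4: pose=(0,-1,E); sL=120/17, sR=24/13; mL=1968/221, mR=-372/221; mL+mR=1596/221 → advance +1; mR−mL=-180/17 → turn -1·90°
n=5: pose=(1,-1,S); sL=3, sR=6/5; mL=21/5, mR=-3/10; mL+mR=39/10 → advance +1; mR−mL=-9/2 → turn -1·90°

0 120/17 24/13 1968/221 -372/221 0 -1 E
1 3 6/5 21/5 -3/10 1 -1 S
2 120/113 120/53 19920/5989 10380/5989 1 -2 W
3 4/3 20/3 8 6 0 -2 N
4 120/17 24/13 1968/221 -372/221 0 -1 E
5 3 6/5 21/5 -3/10 1 -1 S
final 1 -2 W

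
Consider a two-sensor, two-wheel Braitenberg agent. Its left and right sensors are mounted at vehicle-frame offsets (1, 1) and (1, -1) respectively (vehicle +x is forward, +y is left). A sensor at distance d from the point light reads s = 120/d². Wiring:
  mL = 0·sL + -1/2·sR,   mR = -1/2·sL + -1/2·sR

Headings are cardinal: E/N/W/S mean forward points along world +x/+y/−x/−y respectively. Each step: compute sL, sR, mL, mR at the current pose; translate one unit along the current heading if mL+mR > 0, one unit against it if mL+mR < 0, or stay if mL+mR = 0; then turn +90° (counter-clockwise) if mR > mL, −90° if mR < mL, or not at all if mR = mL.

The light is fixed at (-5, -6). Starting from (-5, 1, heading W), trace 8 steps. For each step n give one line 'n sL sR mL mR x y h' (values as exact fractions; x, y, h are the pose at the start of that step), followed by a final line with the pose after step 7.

n=0: pose=(-5,1,W); sL=120/37, sR=24/13; mL=-12/13, mR=-1224/481; mL+mR=-1668/481 → advance -1; mR−mL=-60/37 → turn -1·90°
n=1: pose=(-4,1,N); sL=15/8, sR=30/17; mL=-15/17, mR=-495/272; mL+mR=-735/272 → advance -1; mR−mL=-15/16 → turn -1·90°
n=2: pose=(-4,0,E); sL=120/53, sR=120/29; mL=-60/29, mR=-4920/1537; mL+mR=-8100/1537 → advance -1; mR−mL=-60/53 → turn -1·90°
n=3: pose=(-5,0,S); sL=60/13, sR=60/13; mL=-30/13, mR=-60/13; mL+mR=-90/13 → advance -1; mR−mL=-30/13 → turn -1·90°
n=4: pose=(-5,1,W); sL=120/37, sR=24/13; mL=-12/13, mR=-1224/481; mL+mR=-1668/481 → advance -1; mR−mL=-60/37 → turn -1·90°
n=5: pose=(-4,1,N); sL=15/8, sR=30/17; mL=-15/17, mR=-495/272; mL+mR=-735/272 → advance -1; mR−mL=-15/16 → turn -1·90°
n=6: pose=(-4,0,E); sL=120/53, sR=120/29; mL=-60/29, mR=-4920/1537; mL+mR=-8100/1537 → advance -1; mR−mL=-60/53 → turn -1·90°
n=7: pose=(-5,0,S); sL=60/13, sR=60/13; mL=-30/13, mR=-60/13; mL+mR=-90/13 → advance -1; mR−mL=-30/13 → turn -1·90°

0 120/37 24/13 -12/13 -1224/481 -5 1 W
1 15/8 30/17 -15/17 -495/272 -4 1 N
2 120/53 120/29 -60/29 -4920/1537 -4 0 E
3 60/13 60/13 -30/13 -60/13 -5 0 S
4 120/37 24/13 -12/13 -1224/481 -5 1 W
5 15/8 30/17 -15/17 -495/272 -4 1 N
6 120/53 120/29 -60/29 -4920/1537 -4 0 E
7 60/13 60/13 -30/13 -60/13 -5 0 S
final -5 1 W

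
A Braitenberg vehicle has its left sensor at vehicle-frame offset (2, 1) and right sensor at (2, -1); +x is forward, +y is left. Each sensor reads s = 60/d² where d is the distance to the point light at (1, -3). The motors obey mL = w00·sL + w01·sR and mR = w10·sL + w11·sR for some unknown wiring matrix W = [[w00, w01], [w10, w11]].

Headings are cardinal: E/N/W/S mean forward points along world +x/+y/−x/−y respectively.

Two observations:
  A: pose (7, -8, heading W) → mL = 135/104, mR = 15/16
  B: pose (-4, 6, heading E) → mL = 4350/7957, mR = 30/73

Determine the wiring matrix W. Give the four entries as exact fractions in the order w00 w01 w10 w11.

-1/2 1 0 1/2

obs A: pose=(7,-8,W) → sL=15/13, sR=15/8, mL=135/104, mR=15/16
obs B: pose=(-4,6,E) → sL=60/109, sR=60/73, mL=4350/7957, mR=30/73
sensor matrix S = [[15/13, 15/8], [60/109, 60/73]]; det S = -17325/206882
solve [mL_A; mL_B] = S·[w00; w01] and [mR_A; mR_B] = S·[w10; w11]:
  w00 = -1/2, w01 = 1, w10 = 0, w11 = 1/2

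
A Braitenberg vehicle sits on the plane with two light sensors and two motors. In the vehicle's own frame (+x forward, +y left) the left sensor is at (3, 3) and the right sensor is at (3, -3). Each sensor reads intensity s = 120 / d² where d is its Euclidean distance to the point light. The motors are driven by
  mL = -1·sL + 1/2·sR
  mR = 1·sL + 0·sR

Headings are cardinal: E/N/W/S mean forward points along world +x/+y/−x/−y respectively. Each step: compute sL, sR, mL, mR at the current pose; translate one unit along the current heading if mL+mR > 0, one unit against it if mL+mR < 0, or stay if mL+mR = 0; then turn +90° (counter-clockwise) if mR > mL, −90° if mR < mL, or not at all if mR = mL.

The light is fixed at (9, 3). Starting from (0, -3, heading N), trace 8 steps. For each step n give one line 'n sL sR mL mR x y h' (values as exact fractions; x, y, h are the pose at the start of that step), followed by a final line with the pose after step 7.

n=0: pose=(0,-3,N); sL=40/51, sR=8/3; mL=28/51, mR=40/51; mL+mR=4/3 → advance +1; mR−mL=4/17 → turn +1·90°
n=1: pose=(0,-2,W); sL=15/26, sR=30/37; mL=-165/962, mR=15/26; mL+mR=15/37 → advance +1; mR−mL=360/481 → turn +1·90°
n=2: pose=(-1,-2,S); sL=120/113, sR=120/233; mL=-21180/26329, mR=120/113; mL+mR=60/233 → advance +1; mR−mL=49140/26329 → turn +1·90°
n=3: pose=(-1,-3,E); sL=60/29, sR=12/13; mL=-606/377, mR=60/29; mL+mR=6/13 → advance +1; mR−mL=1386/377 → turn +1·90°
n=4: pose=(0,-3,N); sL=40/51, sR=8/3; mL=28/51, mR=40/51; mL+mR=4/3 → advance +1; mR−mL=4/17 → turn +1·90°
n=5: pose=(0,-2,W); sL=15/26, sR=30/37; mL=-165/962, mR=15/26; mL+mR=15/37 → advance +1; mR−mL=360/481 → turn +1·90°
n=6: pose=(-1,-2,S); sL=120/113, sR=120/233; mL=-21180/26329, mR=120/113; mL+mR=60/233 → advance +1; mR−mL=49140/26329 → turn +1·90°
n=7: pose=(-1,-3,E); sL=60/29, sR=12/13; mL=-606/377, mR=60/29; mL+mR=6/13 → advance +1; mR−mL=1386/377 → turn +1·90°

0 40/51 8/3 28/51 40/51 0 -3 N
1 15/26 30/37 -165/962 15/26 0 -2 W
2 120/113 120/233 -21180/26329 120/113 -1 -2 S
3 60/29 12/13 -606/377 60/29 -1 -3 E
4 40/51 8/3 28/51 40/51 0 -3 N
5 15/26 30/37 -165/962 15/26 0 -2 W
6 120/113 120/233 -21180/26329 120/113 -1 -2 S
7 60/29 12/13 -606/377 60/29 -1 -3 E
final 0 -3 N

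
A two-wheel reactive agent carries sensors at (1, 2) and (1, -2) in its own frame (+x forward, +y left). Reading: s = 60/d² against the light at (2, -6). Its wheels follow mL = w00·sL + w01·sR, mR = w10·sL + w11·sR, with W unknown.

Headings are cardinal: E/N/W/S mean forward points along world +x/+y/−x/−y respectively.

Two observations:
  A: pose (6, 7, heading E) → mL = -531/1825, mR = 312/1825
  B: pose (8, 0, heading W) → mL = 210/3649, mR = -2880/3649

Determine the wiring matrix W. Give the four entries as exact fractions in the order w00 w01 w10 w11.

obs A: pose=(6,7,E) → sL=6/25, sR=30/73, mL=-531/1825, mR=312/1825
obs B: pose=(8,0,W) → sL=60/41, sR=60/89, mL=210/3649, mR=-2880/3649
sensor matrix S = [[6/25, 30/73], [60/41, 60/89]]; det S = -585504/1331885
solve [mL_A; mL_B] = S·[w00; w01] and [mR_A; mR_B] = S·[w10; w11]:
  w00 = 1/2, w01 = -1, w10 = -1, w11 = 1

1/2 -1 -1 1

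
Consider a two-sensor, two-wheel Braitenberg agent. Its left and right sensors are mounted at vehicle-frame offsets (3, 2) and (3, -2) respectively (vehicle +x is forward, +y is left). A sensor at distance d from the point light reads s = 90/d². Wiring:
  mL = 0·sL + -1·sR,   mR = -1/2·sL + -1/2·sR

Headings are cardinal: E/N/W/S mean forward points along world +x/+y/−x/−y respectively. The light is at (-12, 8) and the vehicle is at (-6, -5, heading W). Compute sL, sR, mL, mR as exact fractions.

5/13 9/13 -9/13 -7/13

left sensor world pos  = (-9, -7); dL² = 234
right sensor world pos = (-9, -3); dR² = 130
sL = 90/234 = 5/13
sR = 90/130 = 9/13
mL = 0·sL + -1·sR = -9/13
mR = -1/2·sL + -1/2·sR = -7/13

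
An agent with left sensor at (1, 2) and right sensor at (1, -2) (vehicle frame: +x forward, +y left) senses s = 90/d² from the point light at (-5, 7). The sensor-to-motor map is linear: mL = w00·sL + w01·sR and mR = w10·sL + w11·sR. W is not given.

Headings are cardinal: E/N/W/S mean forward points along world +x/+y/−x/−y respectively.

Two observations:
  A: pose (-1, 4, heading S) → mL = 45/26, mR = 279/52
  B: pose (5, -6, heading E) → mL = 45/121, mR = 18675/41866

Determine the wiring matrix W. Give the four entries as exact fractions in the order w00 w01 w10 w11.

1 0 1/2 1

obs A: pose=(-1,4,S) → sL=45/26, sR=9/2, mL=45/26, mR=279/52
obs B: pose=(5,-6,E) → sL=45/121, sR=45/173, mL=45/121, mR=18675/41866
sensor matrix S = [[45/26, 9/2], [45/121, 45/173]]; det S = -332910/272129
solve [mL_A; mL_B] = S·[w00; w01] and [mR_A; mR_B] = S·[w10; w11]:
  w00 = 1, w01 = 0, w10 = 1/2, w11 = 1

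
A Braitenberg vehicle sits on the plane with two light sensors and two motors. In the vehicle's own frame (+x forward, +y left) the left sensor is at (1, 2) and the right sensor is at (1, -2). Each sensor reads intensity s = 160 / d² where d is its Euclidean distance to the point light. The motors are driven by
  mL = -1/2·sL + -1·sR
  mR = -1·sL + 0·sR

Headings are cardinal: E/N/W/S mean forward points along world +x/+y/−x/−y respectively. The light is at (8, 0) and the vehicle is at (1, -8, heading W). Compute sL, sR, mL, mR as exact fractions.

40/41 8/5 -428/205 -40/41

left sensor world pos  = (0, -10); dL² = 164
right sensor world pos = (0, -6); dR² = 100
sL = 160/164 = 40/41
sR = 160/100 = 8/5
mL = -1/2·sL + -1·sR = -428/205
mR = -1·sL + 0·sR = -40/41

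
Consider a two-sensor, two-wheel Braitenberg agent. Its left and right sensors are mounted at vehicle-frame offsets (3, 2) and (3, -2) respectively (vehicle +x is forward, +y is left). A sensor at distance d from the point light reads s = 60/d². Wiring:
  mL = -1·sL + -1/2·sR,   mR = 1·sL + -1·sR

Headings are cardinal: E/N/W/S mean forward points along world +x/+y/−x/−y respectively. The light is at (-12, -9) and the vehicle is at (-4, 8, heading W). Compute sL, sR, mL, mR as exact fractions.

6/25 30/193 -1533/4825 408/4825

left sensor world pos  = (-7, 6); dL² = 250
right sensor world pos = (-7, 10); dR² = 386
sL = 60/250 = 6/25
sR = 60/386 = 30/193
mL = -1·sL + -1/2·sR = -1533/4825
mR = 1·sL + -1·sR = 408/4825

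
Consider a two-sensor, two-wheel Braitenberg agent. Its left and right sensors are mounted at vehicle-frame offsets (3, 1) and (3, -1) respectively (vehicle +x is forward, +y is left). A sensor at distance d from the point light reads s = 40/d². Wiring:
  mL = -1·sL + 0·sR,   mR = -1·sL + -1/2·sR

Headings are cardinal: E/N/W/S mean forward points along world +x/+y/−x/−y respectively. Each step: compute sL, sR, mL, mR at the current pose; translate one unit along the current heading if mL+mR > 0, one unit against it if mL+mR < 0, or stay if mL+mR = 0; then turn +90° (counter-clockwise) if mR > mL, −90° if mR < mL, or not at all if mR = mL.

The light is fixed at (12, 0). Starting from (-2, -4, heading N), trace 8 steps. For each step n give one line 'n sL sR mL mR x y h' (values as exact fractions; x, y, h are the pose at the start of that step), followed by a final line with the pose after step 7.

n=0: pose=(-2,-4,N); sL=20/113, sR=4/17; mL=-20/113, mR=-566/1921; mL+mR=-906/1921 → advance -1; mR−mL=-2/17 → turn -1·90°
n=1: pose=(-2,-5,E); sL=40/137, sR=40/157; mL=-40/137, mR=-9020/21509; mL+mR=-15300/21509 → advance -1; mR−mL=-20/157 → turn -1·90°
n=2: pose=(-3,-5,S); sL=2/13, sR=1/8; mL=-2/13, mR=-45/208; mL+mR=-77/208 → advance -1; mR−mL=-1/16 → turn -1·90°
n=3: pose=(-3,-4,W); sL=40/349, sR=40/333; mL=-40/349, mR=-20300/116217; mL+mR=-33620/116217 → advance -1; mR−mL=-20/333 → turn -1·90°
n=4: pose=(-2,-4,N); sL=20/113, sR=4/17; mL=-20/113, mR=-566/1921; mL+mR=-906/1921 → advance -1; mR−mL=-2/17 → turn -1·90°
n=5: pose=(-2,-5,E); sL=40/137, sR=40/157; mL=-40/137, mR=-9020/21509; mL+mR=-15300/21509 → advance -1; mR−mL=-20/157 → turn -1·90°
n=6: pose=(-3,-5,S); sL=2/13, sR=1/8; mL=-2/13, mR=-45/208; mL+mR=-77/208 → advance -1; mR−mL=-1/16 → turn -1·90°
n=7: pose=(-3,-4,W); sL=40/349, sR=40/333; mL=-40/349, mR=-20300/116217; mL+mR=-33620/116217 → advance -1; mR−mL=-20/333 → turn -1·90°

0 20/113 4/17 -20/113 -566/1921 -2 -4 N
1 40/137 40/157 -40/137 -9020/21509 -2 -5 E
2 2/13 1/8 -2/13 -45/208 -3 -5 S
3 40/349 40/333 -40/349 -20300/116217 -3 -4 W
4 20/113 4/17 -20/113 -566/1921 -2 -4 N
5 40/137 40/157 -40/137 -9020/21509 -2 -5 E
6 2/13 1/8 -2/13 -45/208 -3 -5 S
7 40/349 40/333 -40/349 -20300/116217 -3 -4 W
final -2 -4 N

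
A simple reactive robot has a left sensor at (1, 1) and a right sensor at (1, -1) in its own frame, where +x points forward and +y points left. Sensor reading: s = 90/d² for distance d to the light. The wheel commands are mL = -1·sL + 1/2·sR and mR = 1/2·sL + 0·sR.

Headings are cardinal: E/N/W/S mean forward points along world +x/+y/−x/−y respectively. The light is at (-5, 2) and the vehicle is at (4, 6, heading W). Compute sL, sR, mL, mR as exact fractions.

90/73 90/89 -4725/6497 45/73

left sensor world pos  = (3, 5); dL² = 73
right sensor world pos = (3, 7); dR² = 89
sL = 90/73 = 90/73
sR = 90/89 = 90/89
mL = -1·sL + 1/2·sR = -4725/6497
mR = 1/2·sL + 0·sR = 45/73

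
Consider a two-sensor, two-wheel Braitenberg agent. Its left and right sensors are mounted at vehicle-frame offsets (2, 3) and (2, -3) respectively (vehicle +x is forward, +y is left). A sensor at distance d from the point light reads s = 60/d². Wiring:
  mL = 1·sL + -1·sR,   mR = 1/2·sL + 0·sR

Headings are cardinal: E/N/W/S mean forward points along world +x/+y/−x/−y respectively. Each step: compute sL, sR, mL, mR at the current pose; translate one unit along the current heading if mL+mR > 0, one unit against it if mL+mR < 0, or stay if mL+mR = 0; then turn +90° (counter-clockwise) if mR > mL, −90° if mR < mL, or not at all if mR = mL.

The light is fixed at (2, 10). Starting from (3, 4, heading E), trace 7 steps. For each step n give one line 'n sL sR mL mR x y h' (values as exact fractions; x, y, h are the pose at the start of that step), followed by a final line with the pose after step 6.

0 10/3 2/3 8/3 5/3 3 4 E
1 60/89 12/13 -288/1157 30/89 4 4 S
2 15/8 15/29 315/232 15/16 4 3 E
3 20/39 20/27 -80/351 10/39 5 3 S
4 6/5 30/73 288/365 3/5 5 2 E
5 60/149 60/101 -2880/15049 30/149 6 2 S
6 5/6 1/3 1/2 5/12 6 1 E
final 7 1 S

n=0: pose=(3,4,E); sL=10/3, sR=2/3; mL=8/3, mR=5/3; mL+mR=13/3 → advance +1; mR−mL=-1 → turn -1·90°
n=1: pose=(4,4,S); sL=60/89, sR=12/13; mL=-288/1157, mR=30/89; mL+mR=102/1157 → advance +1; mR−mL=678/1157 → turn +1·90°
n=2: pose=(4,3,E); sL=15/8, sR=15/29; mL=315/232, mR=15/16; mL+mR=1065/464 → advance +1; mR−mL=-195/464 → turn -1·90°
n=3: pose=(5,3,S); sL=20/39, sR=20/27; mL=-80/351, mR=10/39; mL+mR=10/351 → advance +1; mR−mL=170/351 → turn +1·90°
n=4: pose=(5,2,E); sL=6/5, sR=30/73; mL=288/365, mR=3/5; mL+mR=507/365 → advance +1; mR−mL=-69/365 → turn -1·90°
n=5: pose=(6,2,S); sL=60/149, sR=60/101; mL=-2880/15049, mR=30/149; mL+mR=150/15049 → advance +1; mR−mL=5910/15049 → turn +1·90°
n=6: pose=(6,1,E); sL=5/6, sR=1/3; mL=1/2, mR=5/12; mL+mR=11/12 → advance +1; mR−mL=-1/12 → turn -1·90°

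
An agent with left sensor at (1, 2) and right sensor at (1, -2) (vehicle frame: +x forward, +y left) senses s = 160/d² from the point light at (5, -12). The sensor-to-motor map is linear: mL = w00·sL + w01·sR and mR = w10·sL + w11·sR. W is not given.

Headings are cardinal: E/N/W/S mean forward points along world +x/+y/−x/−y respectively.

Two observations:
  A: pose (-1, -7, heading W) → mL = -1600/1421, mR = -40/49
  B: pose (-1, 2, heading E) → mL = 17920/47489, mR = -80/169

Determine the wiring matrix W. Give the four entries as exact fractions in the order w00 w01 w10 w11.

-1 1 0 -1/2

obs A: pose=(-1,-7,W) → sL=80/29, sR=80/49, mL=-1600/1421, mR=-40/49
obs B: pose=(-1,2,E) → sL=160/281, sR=160/169, mL=17920/47489, mR=-80/169
sensor matrix S = [[80/29, 80/49], [160/281, 160/169]]; det S = 113510400/67481869
solve [mL_A; mL_B] = S·[w00; w01] and [mR_A; mR_B] = S·[w10; w11]:
  w00 = -1, w01 = 1, w10 = 0, w11 = -1/2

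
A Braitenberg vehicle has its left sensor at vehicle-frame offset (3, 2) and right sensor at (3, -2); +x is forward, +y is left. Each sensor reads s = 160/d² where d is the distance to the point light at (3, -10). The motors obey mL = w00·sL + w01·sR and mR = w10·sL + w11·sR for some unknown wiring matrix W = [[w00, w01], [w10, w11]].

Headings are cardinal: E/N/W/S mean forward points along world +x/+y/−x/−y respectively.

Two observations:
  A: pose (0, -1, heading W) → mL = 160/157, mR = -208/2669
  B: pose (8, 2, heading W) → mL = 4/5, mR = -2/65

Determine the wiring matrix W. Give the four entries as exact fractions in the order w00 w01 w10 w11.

0 1 1/2 -1

obs A: pose=(0,-1,W) → sL=32/17, sR=160/157, mL=160/157, mR=-208/2669
obs B: pose=(8,2,W) → sL=20/13, sR=4/5, mL=4/5, mR=-2/65
sensor matrix S = [[32/17, 160/157], [20/13, 4/5]]; det S = -10752/173485
solve [mL_A; mL_B] = S·[w00; w01] and [mR_A; mR_B] = S·[w10; w11]:
  w00 = 0, w01 = 1, w10 = 1/2, w11 = -1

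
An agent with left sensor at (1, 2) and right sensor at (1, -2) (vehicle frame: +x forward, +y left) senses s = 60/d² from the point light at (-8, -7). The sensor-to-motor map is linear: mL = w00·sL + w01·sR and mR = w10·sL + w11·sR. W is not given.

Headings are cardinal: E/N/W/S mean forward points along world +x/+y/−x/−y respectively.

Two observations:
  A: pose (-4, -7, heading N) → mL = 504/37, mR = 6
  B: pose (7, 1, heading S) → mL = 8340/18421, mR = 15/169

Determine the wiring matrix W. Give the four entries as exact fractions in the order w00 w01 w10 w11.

1 1 1/2 0

obs A: pose=(-4,-7,N) → sL=12, sR=60/37, mL=504/37, mR=6
obs B: pose=(7,1,S) → sL=30/169, sR=30/109, mL=8340/18421, mR=15/169
sensor matrix S = [[12, 60/37], [30/169, 30/109]]; det S = 2054880/681577
solve [mL_A; mL_B] = S·[w00; w01] and [mR_A; mR_B] = S·[w10; w11]:
  w00 = 1, w01 = 1, w10 = 1/2, w11 = 0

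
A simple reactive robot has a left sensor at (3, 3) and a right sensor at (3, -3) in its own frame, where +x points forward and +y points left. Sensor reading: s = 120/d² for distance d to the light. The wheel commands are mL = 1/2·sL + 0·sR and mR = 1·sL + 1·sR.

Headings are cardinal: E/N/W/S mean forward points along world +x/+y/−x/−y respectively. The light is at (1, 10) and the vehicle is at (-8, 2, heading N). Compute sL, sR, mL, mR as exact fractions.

120/169 120/61 60/169 27600/10309

left sensor world pos  = (-11, 5); dL² = 169
right sensor world pos = (-5, 5); dR² = 61
sL = 120/169 = 120/169
sR = 120/61 = 120/61
mL = 1/2·sL + 0·sR = 60/169
mR = 1·sL + 1·sR = 27600/10309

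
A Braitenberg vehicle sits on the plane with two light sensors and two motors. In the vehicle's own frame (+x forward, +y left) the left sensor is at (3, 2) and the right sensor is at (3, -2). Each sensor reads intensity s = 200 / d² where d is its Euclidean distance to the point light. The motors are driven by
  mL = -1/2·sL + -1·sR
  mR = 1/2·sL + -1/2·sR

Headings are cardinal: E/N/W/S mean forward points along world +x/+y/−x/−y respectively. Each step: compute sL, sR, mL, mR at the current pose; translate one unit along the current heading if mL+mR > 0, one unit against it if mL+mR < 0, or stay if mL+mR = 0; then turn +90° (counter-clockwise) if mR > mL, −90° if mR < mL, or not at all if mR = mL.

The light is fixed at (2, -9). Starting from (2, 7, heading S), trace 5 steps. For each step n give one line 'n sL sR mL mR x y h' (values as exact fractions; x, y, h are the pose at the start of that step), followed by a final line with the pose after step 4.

n=0: pose=(2,7,S); sL=200/173, sR=200/173; mL=-300/173, mR=0; mL+mR=-300/173 → advance -1; mR−mL=300/173 → turn +1·90°
n=1: pose=(2,8,E); sL=20/37, sR=100/117; mL=-4870/4329, mR=-680/4329; mL+mR=-50/39 → advance -1; mR−mL=4190/4329 → turn +1·90°
n=2: pose=(1,8,N); sL=200/409, sR=200/401; mL=-121900/164009, mR=-800/164009; mL+mR=-300/401 → advance -1; mR−mL=121100/164009 → turn +1·90°
n=3: pose=(1,7,W); sL=50/53, sR=10/17; mL=-955/901, mR=160/901; mL+mR=-15/17 → advance -1; mR−mL=1115/901 → turn +1·90°
n=4: pose=(2,7,S); sL=200/173, sR=200/173; mL=-300/173, mR=0; mL+mR=-300/173 → advance -1; mR−mL=300/173 → turn +1·90°

0 200/173 200/173 -300/173 0 2 7 S
1 20/37 100/117 -4870/4329 -680/4329 2 8 E
2 200/409 200/401 -121900/164009 -800/164009 1 8 N
3 50/53 10/17 -955/901 160/901 1 7 W
4 200/173 200/173 -300/173 0 2 7 S
final 2 8 E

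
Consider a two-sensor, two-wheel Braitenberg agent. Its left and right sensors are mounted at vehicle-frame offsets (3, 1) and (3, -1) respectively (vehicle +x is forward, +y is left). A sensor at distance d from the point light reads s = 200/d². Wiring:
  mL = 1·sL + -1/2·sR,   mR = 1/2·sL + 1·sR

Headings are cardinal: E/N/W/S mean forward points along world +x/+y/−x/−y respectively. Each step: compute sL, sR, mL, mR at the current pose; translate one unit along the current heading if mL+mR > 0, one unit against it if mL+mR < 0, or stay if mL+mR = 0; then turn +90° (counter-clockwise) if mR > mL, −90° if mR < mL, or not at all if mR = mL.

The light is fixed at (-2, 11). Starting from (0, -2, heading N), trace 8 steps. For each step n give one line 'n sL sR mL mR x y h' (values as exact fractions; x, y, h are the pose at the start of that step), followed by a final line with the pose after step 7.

n=0: pose=(0,-2,N); sL=200/101, sR=200/109; mL=11700/11009, mR=31100/11009; mL+mR=42800/11009 → advance +1; mR−mL=19400/11009 → turn +1·90°
n=1: pose=(0,-1,W); sL=20/17, sR=100/61; mL=370/1037, mR=2310/1037; mL+mR=2680/1037 → advance +1; mR−mL=1940/1037 → turn +1·90°
n=2: pose=(-1,-1,S); sL=200/229, sR=8/9; mL=884/2061, mR=2732/2061; mL+mR=3616/2061 → advance +1; mR−mL=616/687 → turn +1·90°
n=3: pose=(-1,-2,E); sL=5/4, sR=50/53; mL=165/212, mR=665/424; mL+mR=995/424 → advance +1; mR−mL=335/424 → turn +1·90°
n=4: pose=(0,-2,N); sL=200/101, sR=200/109; mL=11700/11009, mR=31100/11009; mL+mR=42800/11009 → advance +1; mR−mL=19400/11009 → turn +1·90°
n=5: pose=(0,-1,W); sL=20/17, sR=100/61; mL=370/1037, mR=2310/1037; mL+mR=2680/1037 → advance +1; mR−mL=1940/1037 → turn +1·90°
n=6: pose=(-1,-1,S); sL=200/229, sR=8/9; mL=884/2061, mR=2732/2061; mL+mR=3616/2061 → advance +1; mR−mL=616/687 → turn +1·90°
n=7: pose=(-1,-2,E); sL=5/4, sR=50/53; mL=165/212, mR=665/424; mL+mR=995/424 → advance +1; mR−mL=335/424 → turn +1·90°

0 200/101 200/109 11700/11009 31100/11009 0 -2 N
1 20/17 100/61 370/1037 2310/1037 0 -1 W
2 200/229 8/9 884/2061 2732/2061 -1 -1 S
3 5/4 50/53 165/212 665/424 -1 -2 E
4 200/101 200/109 11700/11009 31100/11009 0 -2 N
5 20/17 100/61 370/1037 2310/1037 0 -1 W
6 200/229 8/9 884/2061 2732/2061 -1 -1 S
7 5/4 50/53 165/212 665/424 -1 -2 E
final 0 -2 N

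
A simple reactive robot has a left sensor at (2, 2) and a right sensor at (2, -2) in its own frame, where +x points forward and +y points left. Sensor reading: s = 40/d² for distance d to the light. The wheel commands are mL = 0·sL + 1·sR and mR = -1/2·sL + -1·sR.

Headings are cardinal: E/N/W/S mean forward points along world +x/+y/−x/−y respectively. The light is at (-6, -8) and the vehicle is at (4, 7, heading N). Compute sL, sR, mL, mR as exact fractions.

40/353 40/433 40/433 -22780/152849

left sensor world pos  = (2, 9); dL² = 353
right sensor world pos = (6, 9); dR² = 433
sL = 40/353 = 40/353
sR = 40/433 = 40/433
mL = 0·sL + 1·sR = 40/433
mR = -1/2·sL + -1·sR = -22780/152849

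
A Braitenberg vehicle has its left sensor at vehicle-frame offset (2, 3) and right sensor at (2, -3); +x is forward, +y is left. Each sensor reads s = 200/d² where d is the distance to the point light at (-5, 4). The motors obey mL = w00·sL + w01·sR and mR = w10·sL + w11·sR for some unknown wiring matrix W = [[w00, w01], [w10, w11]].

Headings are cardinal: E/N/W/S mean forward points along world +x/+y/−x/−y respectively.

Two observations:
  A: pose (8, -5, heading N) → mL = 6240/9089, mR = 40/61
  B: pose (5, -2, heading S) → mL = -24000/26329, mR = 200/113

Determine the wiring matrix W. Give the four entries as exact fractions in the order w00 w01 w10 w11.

1 -1 0 1

obs A: pose=(8,-5,N) → sL=200/149, sR=40/61, mL=6240/9089, mR=40/61
obs B: pose=(5,-2,S) → sL=200/233, sR=200/113, mL=-24000/26329, mR=200/113
sensor matrix S = [[200/149, 40/61], [200/233, 200/113]]; det S = 433824000/239304281
solve [mL_A; mL_B] = S·[w00; w01] and [mR_A; mR_B] = S·[w10; w11]:
  w00 = 1, w01 = -1, w10 = 0, w11 = 1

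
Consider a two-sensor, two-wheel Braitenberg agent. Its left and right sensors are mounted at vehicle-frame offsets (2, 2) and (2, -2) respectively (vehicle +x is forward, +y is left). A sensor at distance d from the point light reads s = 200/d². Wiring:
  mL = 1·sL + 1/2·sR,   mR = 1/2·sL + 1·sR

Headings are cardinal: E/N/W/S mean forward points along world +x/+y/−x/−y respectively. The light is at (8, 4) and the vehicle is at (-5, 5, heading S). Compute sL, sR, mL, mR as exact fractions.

100/61 100/113 14350/6893 11750/6893

left sensor world pos  = (-3, 3); dL² = 122
right sensor world pos = (-7, 3); dR² = 226
sL = 200/122 = 100/61
sR = 200/226 = 100/113
mL = 1·sL + 1/2·sR = 14350/6893
mR = 1/2·sL + 1·sR = 11750/6893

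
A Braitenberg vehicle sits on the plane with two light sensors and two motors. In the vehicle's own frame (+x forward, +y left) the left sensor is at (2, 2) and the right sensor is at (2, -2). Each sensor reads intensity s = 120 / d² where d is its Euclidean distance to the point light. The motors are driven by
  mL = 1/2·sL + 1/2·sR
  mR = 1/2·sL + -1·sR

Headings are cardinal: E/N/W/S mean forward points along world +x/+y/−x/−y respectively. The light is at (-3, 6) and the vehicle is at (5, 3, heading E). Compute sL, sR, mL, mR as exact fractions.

left sensor world pos  = (7, 5); dL² = 101
right sensor world pos = (7, 1); dR² = 125
sL = 120/101 = 120/101
sR = 120/125 = 24/25
mL = 1/2·sL + 1/2·sR = 2712/2525
mR = 1/2·sL + -1·sR = -924/2525

120/101 24/25 2712/2525 -924/2525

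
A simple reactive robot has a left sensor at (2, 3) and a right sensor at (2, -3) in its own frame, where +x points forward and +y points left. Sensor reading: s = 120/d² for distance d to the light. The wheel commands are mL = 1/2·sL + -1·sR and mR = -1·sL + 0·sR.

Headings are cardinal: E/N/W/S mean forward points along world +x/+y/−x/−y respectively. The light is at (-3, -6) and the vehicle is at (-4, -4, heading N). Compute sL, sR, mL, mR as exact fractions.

15/4 6 -33/8 -15/4

left sensor world pos  = (-7, -2); dL² = 32
right sensor world pos = (-1, -2); dR² = 20
sL = 120/32 = 15/4
sR = 120/20 = 6
mL = 1/2·sL + -1·sR = -33/8
mR = -1·sL + 0·sR = -15/4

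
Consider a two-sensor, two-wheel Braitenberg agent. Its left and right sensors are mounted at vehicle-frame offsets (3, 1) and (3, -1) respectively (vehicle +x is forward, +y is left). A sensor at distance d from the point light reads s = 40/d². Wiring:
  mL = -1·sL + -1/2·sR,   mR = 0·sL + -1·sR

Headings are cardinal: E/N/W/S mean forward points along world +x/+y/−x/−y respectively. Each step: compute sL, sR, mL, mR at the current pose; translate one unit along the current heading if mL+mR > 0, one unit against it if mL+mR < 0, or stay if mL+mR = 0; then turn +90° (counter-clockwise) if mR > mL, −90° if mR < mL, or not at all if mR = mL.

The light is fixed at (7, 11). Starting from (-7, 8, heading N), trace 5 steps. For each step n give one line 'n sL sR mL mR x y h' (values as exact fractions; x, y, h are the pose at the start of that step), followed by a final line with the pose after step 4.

0 8/45 40/169 -2252/7605 -40/169 -7 8 N
1 20/157 20/149 -4550/23393 -20/149 -7 7 W
2 40/193 8/49 -2732/9457 -8/49 -6 7 S
3 5/13 10/29 -210/377 -10/29 -6 8 E
4 8/45 40/169 -2252/7605 -40/169 -7 8 N
final -7 7 W

n=0: pose=(-7,8,N); sL=8/45, sR=40/169; mL=-2252/7605, mR=-40/169; mL+mR=-4052/7605 → advance -1; mR−mL=452/7605 → turn +1·90°
n=1: pose=(-7,7,W); sL=20/157, sR=20/149; mL=-4550/23393, mR=-20/149; mL+mR=-7690/23393 → advance -1; mR−mL=1410/23393 → turn +1·90°
n=2: pose=(-6,7,S); sL=40/193, sR=8/49; mL=-2732/9457, mR=-8/49; mL+mR=-4276/9457 → advance -1; mR−mL=1188/9457 → turn +1·90°
n=3: pose=(-6,8,E); sL=5/13, sR=10/29; mL=-210/377, mR=-10/29; mL+mR=-340/377 → advance -1; mR−mL=80/377 → turn +1·90°
n=4: pose=(-7,8,N); sL=8/45, sR=40/169; mL=-2252/7605, mR=-40/169; mL+mR=-4052/7605 → advance -1; mR−mL=452/7605 → turn +1·90°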